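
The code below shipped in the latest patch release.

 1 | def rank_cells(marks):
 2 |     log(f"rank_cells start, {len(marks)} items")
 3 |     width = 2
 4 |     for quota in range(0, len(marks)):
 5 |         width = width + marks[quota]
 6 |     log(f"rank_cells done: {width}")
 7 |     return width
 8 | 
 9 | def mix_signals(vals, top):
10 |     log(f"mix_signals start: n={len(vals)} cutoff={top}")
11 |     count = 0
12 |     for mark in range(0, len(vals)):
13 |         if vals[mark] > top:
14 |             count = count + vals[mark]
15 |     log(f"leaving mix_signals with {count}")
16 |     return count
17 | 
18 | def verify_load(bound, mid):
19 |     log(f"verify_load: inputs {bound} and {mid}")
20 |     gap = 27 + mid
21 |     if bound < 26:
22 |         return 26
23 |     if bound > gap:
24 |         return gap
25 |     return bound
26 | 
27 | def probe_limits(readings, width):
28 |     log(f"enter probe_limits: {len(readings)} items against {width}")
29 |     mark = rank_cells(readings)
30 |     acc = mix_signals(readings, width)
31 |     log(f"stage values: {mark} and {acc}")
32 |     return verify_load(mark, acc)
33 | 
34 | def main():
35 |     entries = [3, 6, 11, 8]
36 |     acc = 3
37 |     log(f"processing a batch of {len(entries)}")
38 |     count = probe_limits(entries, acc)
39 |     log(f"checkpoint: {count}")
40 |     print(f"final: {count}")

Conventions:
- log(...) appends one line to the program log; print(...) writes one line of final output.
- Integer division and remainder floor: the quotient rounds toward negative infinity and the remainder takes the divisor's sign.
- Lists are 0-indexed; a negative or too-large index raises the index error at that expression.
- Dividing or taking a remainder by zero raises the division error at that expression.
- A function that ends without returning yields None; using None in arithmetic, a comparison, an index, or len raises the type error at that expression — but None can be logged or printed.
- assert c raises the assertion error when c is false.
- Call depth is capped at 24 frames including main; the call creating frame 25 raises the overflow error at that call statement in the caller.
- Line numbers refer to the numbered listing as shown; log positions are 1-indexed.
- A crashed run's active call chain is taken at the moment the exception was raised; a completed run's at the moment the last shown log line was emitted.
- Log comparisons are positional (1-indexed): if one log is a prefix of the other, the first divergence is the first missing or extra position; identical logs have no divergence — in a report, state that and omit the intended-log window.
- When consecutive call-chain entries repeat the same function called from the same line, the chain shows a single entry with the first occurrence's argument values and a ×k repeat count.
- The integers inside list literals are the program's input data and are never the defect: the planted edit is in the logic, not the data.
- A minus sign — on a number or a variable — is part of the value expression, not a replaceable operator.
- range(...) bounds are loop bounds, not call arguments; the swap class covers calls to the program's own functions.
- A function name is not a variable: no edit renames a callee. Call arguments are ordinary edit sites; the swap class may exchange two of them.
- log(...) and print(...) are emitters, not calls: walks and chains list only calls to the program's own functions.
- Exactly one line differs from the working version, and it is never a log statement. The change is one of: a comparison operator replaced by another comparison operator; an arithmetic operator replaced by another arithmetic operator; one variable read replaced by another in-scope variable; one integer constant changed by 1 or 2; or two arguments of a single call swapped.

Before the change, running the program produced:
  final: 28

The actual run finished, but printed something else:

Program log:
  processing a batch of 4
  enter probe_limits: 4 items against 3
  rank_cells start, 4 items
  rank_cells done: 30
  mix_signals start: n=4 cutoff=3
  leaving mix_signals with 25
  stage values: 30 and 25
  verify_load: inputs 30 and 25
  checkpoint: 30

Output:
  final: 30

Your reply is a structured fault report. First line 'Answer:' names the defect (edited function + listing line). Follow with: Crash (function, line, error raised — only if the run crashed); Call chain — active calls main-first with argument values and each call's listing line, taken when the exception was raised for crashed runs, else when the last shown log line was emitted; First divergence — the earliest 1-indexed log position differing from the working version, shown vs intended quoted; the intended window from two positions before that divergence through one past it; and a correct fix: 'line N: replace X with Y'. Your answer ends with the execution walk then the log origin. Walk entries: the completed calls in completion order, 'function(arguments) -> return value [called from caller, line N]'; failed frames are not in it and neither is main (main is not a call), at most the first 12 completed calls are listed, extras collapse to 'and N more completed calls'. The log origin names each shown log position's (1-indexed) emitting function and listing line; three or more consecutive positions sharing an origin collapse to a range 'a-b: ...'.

Answer: the defect is in rank_cells at line 3.
Key observation: Everything matches until log position 4, which reads 'rank_cells done: 30' in place of 'rank_cells done: 28'.
Call chain: main.
First divergence: position 4 — shown 'rank_cells done: 30', intended 'rank_cells done: 28'.
Intended log window:
  2: enter probe_limits: 4 items against 3
  3: rank_cells start, 4 items
  4: rank_cells done: 28
  5: mix_signals start: n=4 cutoff=3
Execution walk:
  rank_cells([3, 6, 11, 8]) -> 30  [called from probe_limits, line 29]
  mix_signals([3, 6, 11, 8], 3) -> 25  [called from probe_limits, line 30]
  verify_load(30, 25) -> 30  [called from probe_limits, line 32]
  probe_limits([3, 6, 11, 8], 3) -> 30  [called from main, line 38]
Origin of each log line:
  1: from main, line 37
  2: from probe_limits, line 28
  3: from rank_cells, line 2
  4: from rank_cells, line 6
  5: from mix_signals, line 10
  6: from mix_signals, line 15
  7: from probe_limits, line 31
  8: from verify_load, line 19
  9: from main, line 39
A correct fix: line 3: replace `2` with `0`.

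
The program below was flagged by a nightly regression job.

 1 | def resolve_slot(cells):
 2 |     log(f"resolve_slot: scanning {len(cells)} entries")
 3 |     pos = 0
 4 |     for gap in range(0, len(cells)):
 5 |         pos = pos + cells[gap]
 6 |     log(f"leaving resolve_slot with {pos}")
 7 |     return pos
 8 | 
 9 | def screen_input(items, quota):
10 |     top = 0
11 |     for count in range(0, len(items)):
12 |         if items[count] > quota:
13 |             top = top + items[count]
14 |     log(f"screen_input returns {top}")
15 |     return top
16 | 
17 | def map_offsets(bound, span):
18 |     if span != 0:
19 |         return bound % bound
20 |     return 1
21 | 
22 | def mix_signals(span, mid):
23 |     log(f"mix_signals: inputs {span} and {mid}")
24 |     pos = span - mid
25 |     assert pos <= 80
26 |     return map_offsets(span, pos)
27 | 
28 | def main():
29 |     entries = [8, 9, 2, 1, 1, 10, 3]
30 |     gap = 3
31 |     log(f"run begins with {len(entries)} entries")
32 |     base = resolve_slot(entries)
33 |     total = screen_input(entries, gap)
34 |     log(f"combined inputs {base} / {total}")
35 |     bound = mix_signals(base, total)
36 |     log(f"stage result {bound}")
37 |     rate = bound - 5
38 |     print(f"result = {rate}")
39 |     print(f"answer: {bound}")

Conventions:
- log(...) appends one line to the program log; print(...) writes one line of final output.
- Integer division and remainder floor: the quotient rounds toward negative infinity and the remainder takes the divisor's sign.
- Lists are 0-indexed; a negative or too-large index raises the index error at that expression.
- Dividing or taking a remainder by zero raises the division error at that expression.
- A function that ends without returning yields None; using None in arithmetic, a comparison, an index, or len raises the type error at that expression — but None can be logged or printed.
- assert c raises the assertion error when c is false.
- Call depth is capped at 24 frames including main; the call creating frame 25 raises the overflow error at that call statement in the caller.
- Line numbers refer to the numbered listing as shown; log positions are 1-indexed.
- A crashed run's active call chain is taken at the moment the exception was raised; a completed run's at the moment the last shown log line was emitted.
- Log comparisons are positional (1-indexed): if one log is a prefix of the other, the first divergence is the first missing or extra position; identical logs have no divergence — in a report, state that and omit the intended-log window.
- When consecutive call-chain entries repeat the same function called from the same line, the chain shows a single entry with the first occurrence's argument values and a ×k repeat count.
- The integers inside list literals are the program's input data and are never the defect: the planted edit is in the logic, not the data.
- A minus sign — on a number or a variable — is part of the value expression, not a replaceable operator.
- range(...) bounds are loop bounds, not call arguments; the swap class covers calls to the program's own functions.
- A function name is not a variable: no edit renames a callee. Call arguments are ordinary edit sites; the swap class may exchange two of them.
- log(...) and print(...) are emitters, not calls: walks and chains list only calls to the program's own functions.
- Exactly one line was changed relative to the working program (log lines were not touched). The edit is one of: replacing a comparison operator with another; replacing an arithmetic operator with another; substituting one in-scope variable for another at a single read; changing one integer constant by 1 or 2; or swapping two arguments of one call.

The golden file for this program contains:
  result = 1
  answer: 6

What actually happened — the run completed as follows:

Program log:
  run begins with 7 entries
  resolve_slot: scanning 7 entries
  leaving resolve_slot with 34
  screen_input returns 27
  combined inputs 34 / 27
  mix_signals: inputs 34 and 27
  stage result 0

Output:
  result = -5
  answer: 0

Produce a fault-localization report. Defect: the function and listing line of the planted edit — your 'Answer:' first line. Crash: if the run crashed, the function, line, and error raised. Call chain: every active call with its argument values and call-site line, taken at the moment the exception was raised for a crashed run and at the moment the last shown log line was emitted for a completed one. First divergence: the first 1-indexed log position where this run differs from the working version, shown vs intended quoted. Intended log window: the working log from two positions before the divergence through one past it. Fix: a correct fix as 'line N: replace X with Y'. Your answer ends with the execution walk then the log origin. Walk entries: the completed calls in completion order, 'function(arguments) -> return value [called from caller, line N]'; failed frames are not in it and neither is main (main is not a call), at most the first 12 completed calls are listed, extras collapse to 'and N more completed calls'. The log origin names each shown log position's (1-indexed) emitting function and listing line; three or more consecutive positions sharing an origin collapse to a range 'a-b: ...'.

Answer: the defect is in map_offsets at line 19.
Core observation: At log position 7 the runs split — shown 'stage result 0', but the working version logs 'stage result 6'.
Call chain: main.
First divergence: at position 7 the run shows 'stage result 0' where the working version logs 'stage result 6'.
Intended log window:
  5: combined inputs 34 / 27
  6: mix_signals: inputs 34 and 27
  7: stage result 6
Execution walk:
  resolve_slot([8, 9, 2, 1, 1, 10, 3]) -> 34  [called from main, line 32]
  screen_input([8, 9, 2, 1, 1, 10, 3], 3) -> 27  [called from main, line 33]
  map_offsets(34, 7) -> 0  [called from mix_signals, line 26]
  mix_signals(34, 27) -> 0  [called from main, line 35]
Log origins:
  1: from main, line 31
  2: from resolve_slot, line 2
  3: from resolve_slot, line 6
  4: from screen_input, line 14
  5: from main, line 34
  6: from mix_signals, line 23
  7: from main, line 36
A correct fix: line 19: replace `bound % bound` with `bound % span`.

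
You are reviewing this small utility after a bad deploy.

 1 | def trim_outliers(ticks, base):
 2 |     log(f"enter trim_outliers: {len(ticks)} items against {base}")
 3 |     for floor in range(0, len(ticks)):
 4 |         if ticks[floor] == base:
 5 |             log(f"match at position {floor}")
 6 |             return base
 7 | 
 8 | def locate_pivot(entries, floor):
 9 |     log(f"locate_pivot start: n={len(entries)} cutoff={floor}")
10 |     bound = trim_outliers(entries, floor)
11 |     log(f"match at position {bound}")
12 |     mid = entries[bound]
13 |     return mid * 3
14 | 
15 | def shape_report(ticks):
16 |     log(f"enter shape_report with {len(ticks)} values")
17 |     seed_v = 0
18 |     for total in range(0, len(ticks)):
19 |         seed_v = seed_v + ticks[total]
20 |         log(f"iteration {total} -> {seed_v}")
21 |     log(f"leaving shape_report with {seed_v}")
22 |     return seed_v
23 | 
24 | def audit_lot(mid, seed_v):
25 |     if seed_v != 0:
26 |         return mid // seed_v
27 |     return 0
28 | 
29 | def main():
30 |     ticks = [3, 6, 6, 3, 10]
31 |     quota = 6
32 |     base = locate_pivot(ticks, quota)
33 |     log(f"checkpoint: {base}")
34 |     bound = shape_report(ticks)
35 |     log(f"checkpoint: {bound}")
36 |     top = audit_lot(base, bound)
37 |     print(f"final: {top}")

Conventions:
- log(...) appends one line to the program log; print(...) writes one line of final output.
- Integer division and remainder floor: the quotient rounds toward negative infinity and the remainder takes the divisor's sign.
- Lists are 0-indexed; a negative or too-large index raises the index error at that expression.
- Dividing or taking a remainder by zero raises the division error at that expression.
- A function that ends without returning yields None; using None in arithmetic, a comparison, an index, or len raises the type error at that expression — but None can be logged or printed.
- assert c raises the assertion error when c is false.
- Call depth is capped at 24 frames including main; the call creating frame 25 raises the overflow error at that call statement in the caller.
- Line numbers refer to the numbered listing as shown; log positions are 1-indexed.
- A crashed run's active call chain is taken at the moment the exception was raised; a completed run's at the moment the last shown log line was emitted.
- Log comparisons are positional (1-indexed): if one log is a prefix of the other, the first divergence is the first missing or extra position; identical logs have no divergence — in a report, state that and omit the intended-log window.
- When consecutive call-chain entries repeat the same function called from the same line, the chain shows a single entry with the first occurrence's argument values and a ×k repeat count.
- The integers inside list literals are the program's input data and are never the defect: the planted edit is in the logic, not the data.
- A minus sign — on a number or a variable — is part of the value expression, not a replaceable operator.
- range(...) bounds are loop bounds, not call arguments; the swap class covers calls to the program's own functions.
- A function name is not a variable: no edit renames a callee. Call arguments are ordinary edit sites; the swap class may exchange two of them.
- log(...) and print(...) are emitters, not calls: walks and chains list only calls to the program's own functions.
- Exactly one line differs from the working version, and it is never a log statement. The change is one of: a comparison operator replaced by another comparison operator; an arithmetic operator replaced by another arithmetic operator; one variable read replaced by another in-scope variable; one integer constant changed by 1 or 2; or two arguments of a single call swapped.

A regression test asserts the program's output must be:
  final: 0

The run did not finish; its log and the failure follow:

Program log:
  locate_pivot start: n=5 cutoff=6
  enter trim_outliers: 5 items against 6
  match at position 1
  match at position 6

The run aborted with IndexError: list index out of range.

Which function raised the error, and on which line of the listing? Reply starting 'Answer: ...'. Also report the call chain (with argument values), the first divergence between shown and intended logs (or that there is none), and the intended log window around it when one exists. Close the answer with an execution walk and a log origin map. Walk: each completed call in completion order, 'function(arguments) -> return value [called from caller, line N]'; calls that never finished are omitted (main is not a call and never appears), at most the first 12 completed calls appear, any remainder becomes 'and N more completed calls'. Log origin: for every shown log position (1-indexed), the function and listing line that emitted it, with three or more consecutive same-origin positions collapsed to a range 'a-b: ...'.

Answer: the error was raised in locate_pivot, line 12.
Core observation: At log position 4 the runs split — shown 'match at position 6', but the working version logs 'match at position 1'.
Call chain: main -> locate_pivot([3, 6, 6, 3, 10], 6) (called at line 32).
First divergence: position 4; shown 'match at position 6' vs intended 'match at position 1'.
Intended log window:
  2: enter trim_outliers: 5 items against 6
  3: match at position 1
  4: match at position 1
  5: checkpoint: 18
Execution walk:
  trim_outliers([3, 6, 6, 3, 10], 6) -> 6  [called from locate_pivot, line 10]
Log origin:
  1: emitted by locate_pivot (line 9)
  2: emitted by trim_outliers (line 2)
  3: emitted by trim_outliers (line 5)
  4: emitted by locate_pivot (line 11)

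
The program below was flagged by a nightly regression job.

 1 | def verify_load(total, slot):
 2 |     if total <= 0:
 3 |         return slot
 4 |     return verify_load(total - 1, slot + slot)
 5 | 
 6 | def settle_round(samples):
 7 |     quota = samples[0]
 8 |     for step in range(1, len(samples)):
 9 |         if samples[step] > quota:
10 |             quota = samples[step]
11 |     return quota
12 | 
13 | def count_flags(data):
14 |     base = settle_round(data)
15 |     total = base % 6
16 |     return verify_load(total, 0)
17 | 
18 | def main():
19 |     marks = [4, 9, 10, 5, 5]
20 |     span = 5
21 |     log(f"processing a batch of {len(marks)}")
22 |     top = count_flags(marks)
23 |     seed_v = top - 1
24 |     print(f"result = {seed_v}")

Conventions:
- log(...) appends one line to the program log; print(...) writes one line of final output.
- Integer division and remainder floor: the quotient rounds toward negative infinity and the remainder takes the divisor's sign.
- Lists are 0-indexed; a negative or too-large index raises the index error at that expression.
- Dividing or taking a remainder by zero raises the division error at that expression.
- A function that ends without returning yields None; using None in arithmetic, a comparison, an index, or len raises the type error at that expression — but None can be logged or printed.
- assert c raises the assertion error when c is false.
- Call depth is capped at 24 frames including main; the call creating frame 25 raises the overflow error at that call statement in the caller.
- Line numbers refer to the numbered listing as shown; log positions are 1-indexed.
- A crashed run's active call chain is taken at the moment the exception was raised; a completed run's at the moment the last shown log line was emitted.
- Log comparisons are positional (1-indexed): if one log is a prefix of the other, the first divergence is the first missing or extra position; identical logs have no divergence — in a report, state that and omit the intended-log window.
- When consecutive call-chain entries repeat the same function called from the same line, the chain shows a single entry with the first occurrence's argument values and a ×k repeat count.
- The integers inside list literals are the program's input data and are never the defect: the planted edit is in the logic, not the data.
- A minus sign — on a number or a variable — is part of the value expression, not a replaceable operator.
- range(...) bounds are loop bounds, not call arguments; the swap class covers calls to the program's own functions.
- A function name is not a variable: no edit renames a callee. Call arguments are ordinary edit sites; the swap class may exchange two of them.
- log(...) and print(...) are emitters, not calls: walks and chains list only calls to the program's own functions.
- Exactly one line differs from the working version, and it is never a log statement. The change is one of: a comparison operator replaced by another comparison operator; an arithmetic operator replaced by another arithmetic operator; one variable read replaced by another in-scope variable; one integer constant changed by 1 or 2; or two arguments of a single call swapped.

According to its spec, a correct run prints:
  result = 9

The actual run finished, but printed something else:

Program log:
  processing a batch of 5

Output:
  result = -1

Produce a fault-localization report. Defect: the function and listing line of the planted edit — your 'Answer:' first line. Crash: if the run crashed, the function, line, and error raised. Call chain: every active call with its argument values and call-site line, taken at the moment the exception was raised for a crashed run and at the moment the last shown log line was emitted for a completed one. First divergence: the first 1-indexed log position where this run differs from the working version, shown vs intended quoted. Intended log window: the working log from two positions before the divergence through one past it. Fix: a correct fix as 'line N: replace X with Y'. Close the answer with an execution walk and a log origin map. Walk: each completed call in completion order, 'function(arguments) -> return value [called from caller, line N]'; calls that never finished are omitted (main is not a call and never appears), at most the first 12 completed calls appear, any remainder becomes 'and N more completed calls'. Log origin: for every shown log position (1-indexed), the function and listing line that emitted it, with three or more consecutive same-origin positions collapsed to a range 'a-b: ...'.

Answer: the defect is in verify_load at line 4.
Core observation: The logs agree in full; only the final output differs.
Call chain: main.
First divergence: none (the log streams are identical).
Execution walk:
  settle_round([4, 9, 10, 5, 5]) -> 10  [called from count_flags, line 14]
  verify_load(0, 0) -> 0  [called from verify_load, line 4]
  verify_load(1, 0) -> 0  [called from verify_load, line 4]
  verify_load(2, 0) -> 0  [called from verify_load, line 4]
  verify_load(3, 0) -> 0  [called from verify_load, line 4]
  verify_load(4, 0) -> 0  [called from count_flags, line 16]
  count_flags([4, 9, 10, 5, 5]) -> 0  [called from main, line 22]
Log origins:
  1: emitted by main (line 21)
A correct fix: line 4: replace `slot + slot` with `slot + total`.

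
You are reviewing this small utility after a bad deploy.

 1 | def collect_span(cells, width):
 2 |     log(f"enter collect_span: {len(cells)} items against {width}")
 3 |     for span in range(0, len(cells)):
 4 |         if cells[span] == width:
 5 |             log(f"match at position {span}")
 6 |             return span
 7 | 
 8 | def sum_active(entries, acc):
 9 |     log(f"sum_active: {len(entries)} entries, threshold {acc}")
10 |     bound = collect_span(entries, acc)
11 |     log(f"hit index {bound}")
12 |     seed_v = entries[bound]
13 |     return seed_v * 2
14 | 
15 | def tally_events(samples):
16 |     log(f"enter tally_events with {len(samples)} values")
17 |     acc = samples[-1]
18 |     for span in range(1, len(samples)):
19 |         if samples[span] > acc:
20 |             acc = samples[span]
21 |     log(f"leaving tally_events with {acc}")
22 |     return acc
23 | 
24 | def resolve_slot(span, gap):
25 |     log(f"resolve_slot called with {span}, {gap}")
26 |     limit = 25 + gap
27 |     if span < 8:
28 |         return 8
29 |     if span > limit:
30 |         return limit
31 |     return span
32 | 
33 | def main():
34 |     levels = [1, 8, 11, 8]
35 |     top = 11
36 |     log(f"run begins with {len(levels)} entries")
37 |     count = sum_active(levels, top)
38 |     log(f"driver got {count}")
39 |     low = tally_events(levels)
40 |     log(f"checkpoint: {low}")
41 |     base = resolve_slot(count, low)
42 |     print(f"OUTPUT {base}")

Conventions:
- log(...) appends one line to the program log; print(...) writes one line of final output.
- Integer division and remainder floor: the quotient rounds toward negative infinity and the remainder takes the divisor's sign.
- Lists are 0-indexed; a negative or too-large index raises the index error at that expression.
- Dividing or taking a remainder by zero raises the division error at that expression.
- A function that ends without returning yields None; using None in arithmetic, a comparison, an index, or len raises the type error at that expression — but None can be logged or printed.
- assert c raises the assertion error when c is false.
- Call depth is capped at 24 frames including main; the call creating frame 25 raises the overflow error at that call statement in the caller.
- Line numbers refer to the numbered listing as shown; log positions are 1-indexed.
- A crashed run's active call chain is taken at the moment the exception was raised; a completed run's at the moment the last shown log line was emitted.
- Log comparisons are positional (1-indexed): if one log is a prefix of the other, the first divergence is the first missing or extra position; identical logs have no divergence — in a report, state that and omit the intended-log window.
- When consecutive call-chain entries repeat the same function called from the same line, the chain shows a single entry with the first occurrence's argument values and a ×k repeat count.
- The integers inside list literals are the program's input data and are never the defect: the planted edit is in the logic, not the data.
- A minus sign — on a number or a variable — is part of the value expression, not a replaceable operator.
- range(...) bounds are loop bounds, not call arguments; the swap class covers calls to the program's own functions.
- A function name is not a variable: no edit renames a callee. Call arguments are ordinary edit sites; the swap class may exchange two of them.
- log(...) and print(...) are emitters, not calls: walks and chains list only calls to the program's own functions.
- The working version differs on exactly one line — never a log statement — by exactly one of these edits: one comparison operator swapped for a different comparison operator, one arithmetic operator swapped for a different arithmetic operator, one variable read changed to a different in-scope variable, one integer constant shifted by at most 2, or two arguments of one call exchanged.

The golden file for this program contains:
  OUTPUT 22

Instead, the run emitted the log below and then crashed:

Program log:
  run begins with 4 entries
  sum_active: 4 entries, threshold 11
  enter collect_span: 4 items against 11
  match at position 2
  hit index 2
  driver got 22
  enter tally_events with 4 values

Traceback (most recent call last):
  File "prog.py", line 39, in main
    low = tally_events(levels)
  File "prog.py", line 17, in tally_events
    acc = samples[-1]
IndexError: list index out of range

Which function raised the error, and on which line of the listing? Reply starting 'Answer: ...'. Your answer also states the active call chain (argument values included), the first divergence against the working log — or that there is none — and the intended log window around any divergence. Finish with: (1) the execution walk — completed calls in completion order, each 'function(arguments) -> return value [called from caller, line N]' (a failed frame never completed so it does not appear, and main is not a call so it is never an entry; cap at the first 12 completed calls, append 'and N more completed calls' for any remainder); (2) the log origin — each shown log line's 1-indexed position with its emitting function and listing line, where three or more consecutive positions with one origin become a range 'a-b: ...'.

Answer: the error was raised in tally_events, line 17.
Key observation: The shown log is a 7-line prefix of the intended one, whose next entry is 'leaving tally_events with 11'.
Call chain: main -> tally_events([1, 8, 11, 8]) (called at line 39).
First divergence: position 8; the shown log stops at 7 lines while the working version next logs 'leaving tally_events with 11'.
Intended log window:
  6: driver got 22
  7: enter tally_events with 4 values
  8: leaving tally_events with 11
  9: checkpoint: 11
Execution walk:
  collect_span([1, 8, 11, 8], 11) -> 2  [called from sum_active, line 10]
  sum_active([1, 8, 11, 8], 11) -> 22  [called from main, line 37]
Origin of each log line:
  1: emitted by main (line 36)
  2: emitted by sum_active (line 9)
  3: emitted by collect_span (line 2)
  4: emitted by collect_span (line 5)
  5: emitted by sum_active (line 11)
  6: emitted by main (line 38)
  7: emitted by tally_events (line 16)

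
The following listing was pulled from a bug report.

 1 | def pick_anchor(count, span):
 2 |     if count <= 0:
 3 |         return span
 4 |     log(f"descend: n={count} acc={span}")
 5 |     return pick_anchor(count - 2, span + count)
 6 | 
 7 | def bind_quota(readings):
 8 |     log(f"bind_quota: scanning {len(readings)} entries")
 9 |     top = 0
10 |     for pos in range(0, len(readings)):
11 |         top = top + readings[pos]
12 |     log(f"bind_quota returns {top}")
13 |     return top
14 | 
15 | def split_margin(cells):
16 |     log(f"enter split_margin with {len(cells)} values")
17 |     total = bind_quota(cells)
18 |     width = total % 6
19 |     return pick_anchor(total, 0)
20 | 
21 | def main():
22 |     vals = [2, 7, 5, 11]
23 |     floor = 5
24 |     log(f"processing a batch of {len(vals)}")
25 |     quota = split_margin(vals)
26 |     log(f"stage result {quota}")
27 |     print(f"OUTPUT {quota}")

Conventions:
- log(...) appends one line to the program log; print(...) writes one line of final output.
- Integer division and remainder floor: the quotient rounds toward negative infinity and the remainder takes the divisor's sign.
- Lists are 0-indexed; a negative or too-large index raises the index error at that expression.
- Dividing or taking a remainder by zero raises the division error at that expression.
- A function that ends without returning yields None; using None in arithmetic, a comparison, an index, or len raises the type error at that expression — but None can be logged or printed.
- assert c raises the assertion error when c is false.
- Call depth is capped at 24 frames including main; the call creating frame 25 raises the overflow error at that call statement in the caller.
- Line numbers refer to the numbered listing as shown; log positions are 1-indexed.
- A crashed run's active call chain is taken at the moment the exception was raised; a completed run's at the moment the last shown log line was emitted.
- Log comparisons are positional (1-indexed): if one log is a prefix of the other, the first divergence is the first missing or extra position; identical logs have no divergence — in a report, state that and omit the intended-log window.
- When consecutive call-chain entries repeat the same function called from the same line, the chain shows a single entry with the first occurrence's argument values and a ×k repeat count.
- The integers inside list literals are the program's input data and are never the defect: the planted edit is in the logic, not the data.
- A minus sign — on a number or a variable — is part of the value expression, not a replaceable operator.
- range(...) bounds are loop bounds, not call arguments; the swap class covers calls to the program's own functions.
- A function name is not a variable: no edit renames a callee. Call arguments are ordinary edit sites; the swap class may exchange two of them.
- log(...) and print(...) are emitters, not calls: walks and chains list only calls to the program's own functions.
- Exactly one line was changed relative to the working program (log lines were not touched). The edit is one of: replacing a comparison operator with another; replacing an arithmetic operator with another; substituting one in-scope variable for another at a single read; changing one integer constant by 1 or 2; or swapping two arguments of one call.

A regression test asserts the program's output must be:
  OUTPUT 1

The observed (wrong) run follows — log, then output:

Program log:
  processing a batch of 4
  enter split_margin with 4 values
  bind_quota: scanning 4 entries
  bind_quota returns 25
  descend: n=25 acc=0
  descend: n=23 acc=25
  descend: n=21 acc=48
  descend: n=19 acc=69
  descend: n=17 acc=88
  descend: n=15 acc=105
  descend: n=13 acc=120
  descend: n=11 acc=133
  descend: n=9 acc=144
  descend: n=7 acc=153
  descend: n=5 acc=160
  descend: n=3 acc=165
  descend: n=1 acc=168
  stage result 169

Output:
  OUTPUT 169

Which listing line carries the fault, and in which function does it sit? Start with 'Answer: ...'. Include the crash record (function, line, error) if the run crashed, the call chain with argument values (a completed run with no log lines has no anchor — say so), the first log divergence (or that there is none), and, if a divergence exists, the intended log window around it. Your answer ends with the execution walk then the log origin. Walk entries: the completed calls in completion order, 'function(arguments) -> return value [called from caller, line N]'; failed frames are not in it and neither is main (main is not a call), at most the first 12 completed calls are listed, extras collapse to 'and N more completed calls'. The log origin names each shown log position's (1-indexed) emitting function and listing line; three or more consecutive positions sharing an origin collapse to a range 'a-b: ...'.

Answer: the defect is in split_margin at line 19.
Key fact: The earliest visible damage is log position 5 — 'descend: n=25 acc=0' rather than the intended 'descend: n=1 acc=0'.
Call chain: main.
First divergence: at position 5 the run shows 'descend: n=25 acc=0' where the working version logs 'descend: n=1 acc=0'.
Intended log window:
  3: bind_quota: scanning 4 entries
  4: bind_quota returns 25
  5: descend: n=1 acc=0
  6: stage result 1
Execution walk:
  bind_quota([2, 7, 5, 11]) -> 25  [called from split_margin, line 17]
  pick_anchor(-1, 169) -> 169  [called from pick_anchor, line 5]
  pick_anchor(1, 168) -> 169  [called from pick_anchor, line 5]
  pick_anchor(3, 165) -> 169  [called from pick_anchor, line 5]
  pick_anchor(5, 160) -> 169  [called from pick_anchor, line 5]
  pick_anchor(7, 153) -> 169  [called from pick_anchor, line 5]
  pick_anchor(9, 144) -> 169  [called from pick_anchor, line 5]
  pick_anchor(11, 133) -> 169  [called from pick_anchor, line 5]
  pick_anchor(13, 120) -> 169  [called from pick_anchor, line 5]
  pick_anchor(15, 105) -> 169  [called from pick_anchor, line 5]
  pick_anchor(17, 88) -> 169  [called from pick_anchor, line 5]
  pick_anchor(19, 69) -> 169  [called from pick_anchor, line 5]
  ... and 4 more completed calls
Log origins:
  1: from main, line 24
  2: from split_margin, line 16
  3: from bind_quota, line 8
  4: from bind_quota, line 12
  5-17: from pick_anchor, line 4
  18: from main, line 26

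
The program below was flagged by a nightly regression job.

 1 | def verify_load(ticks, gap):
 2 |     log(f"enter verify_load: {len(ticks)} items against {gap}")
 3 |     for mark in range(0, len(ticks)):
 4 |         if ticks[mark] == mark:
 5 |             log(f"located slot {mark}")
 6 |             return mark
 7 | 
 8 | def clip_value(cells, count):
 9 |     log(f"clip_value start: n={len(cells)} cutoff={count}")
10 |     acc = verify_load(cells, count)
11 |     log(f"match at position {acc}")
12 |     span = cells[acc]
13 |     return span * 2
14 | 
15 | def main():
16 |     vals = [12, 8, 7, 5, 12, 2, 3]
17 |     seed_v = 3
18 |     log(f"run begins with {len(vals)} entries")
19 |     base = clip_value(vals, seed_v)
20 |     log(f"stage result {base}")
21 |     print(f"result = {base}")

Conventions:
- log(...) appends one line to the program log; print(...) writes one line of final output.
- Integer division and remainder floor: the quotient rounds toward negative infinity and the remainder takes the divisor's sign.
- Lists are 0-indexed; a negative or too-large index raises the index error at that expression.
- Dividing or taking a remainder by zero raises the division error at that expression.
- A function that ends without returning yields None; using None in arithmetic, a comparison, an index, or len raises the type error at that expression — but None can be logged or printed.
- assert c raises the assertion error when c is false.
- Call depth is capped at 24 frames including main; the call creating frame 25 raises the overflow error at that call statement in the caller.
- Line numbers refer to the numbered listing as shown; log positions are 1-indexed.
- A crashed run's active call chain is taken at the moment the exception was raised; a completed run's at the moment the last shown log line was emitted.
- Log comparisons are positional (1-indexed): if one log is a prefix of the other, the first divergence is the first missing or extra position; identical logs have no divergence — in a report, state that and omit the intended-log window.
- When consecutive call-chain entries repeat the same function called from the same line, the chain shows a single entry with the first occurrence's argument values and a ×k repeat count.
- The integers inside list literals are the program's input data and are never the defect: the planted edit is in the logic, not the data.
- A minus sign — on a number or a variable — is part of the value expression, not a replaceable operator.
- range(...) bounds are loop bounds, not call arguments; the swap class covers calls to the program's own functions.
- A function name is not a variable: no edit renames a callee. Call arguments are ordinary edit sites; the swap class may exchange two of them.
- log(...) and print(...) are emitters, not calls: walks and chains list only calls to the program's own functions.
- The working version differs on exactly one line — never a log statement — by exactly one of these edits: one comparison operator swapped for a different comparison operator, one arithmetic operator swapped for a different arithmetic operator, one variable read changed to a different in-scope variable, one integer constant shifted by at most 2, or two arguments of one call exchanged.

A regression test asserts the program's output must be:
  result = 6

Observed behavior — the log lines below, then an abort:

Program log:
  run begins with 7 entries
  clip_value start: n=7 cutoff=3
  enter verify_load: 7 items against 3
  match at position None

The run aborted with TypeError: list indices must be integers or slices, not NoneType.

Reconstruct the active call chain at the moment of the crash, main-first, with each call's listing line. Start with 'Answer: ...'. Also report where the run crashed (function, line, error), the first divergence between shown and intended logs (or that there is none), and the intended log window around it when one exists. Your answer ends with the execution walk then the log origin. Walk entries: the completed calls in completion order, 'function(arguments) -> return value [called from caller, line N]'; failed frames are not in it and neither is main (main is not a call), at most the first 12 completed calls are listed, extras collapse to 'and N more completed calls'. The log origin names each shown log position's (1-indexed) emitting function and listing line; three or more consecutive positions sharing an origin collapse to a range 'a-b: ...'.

Answer: main -> clip_value (called at line 19).
Core observation: Everything matches until log position 4, which reads 'match at position None' in place of 'located slot 6'.
Crash: clip_value, line 12, TypeError.
First divergence: position 4; shown 'match at position None' vs intended 'located slot 6'.
Intended log window:
  2: clip_value start: n=7 cutoff=3
  3: enter verify_load: 7 items against 3
  4: located slot 6
  5: match at position 6
Execution walk:
  verify_load([12, 8, 7, 5, 12, 2, 3], 3) -> None  [called from clip_value, line 10]
Origin of each log line:
  1 — main, line 18
  2 — clip_value, line 9
  3 — verify_load, line 2
  4 — clip_value, line 11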